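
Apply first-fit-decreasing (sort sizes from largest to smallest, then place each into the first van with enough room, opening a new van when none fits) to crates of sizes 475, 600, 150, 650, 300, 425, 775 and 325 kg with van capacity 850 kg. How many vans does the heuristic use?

5

Sorted descending: 775, 650, 600, 475, 425, 325, 300, 150.
  775 → van 1 (new)  [load 775/850]
  650 → van 2 (new)  [load 650/850]
  600 → van 3 (new)  [load 600/850]
  475 → van 4 (new)  [load 475/850]
  425 → van 5 (new)  [load 425/850]
  325 → van 4  [load 800/850]
  300 → van 5  [load 725/850]
  150 → van 2  [load 800/850]
5 vans opened.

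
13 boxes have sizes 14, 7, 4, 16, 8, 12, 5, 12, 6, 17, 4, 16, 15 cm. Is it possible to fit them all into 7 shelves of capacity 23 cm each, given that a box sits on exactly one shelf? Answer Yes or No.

A valid assignment using 7 shelves:
  shelf 1: 17 + 6 = 23
  shelf 2: 16 + 7 = 23
  shelf 3: 16 + 5 = 21
  shelf 4: 15 + 8 = 23
  shelf 5: 14 + 4 + 4 = 22
  shelf 6: 12 = 12
  shelf 7: 12 = 12
Every load is within 23 cm, so 7 shelves suffice.

Yes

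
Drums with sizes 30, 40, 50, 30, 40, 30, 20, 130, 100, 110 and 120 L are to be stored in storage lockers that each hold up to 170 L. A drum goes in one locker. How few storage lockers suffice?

5

Total = 130 + 120 + 110 + 100 + 50 + 40 + 40 + 30 + 30 + 30 + 20 = 700 L.
Lower bound: ⌈700/170⌉ = 5 storage lockers.
A packing using 5 storage lockers:
  locker 1: 130 + 40 = 170
  locker 2: 120 + 50 = 170
  locker 3: 110 + 40 + 20 = 170
  locker 4: 100 + 30 + 30 = 160
  locker 5: 30 = 30
This matches the lower bound, so 5 is optimal.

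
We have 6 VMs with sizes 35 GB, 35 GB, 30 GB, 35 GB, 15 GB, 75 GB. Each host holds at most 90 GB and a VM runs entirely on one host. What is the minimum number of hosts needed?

3

Total = 75 + 35 + 35 + 35 + 30 + 15 = 225 GB.
Lower bound: ⌈225/90⌉ = 3 hosts.
A packing using 3 hosts:
  host 1: 75 + 15 = 90
  host 2: 35 + 35 = 70
  host 3: 35 + 30 = 65
This matches the lower bound, so 3 is optimal.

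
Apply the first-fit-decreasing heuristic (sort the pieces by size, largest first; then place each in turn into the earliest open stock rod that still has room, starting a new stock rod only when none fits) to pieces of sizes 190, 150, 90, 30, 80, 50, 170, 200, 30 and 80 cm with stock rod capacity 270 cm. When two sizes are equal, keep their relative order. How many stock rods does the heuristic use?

Sorted descending: 200, 190, 170, 150, 90, 80, 80, 50, 30, 30.
  200 → stock rod 1 (new)  [load 200/270]
  190 → stock rod 2 (new)  [load 190/270]
  170 → stock rod 3 (new)  [load 170/270]
  150 → stock rod 4 (new)  [load 150/270]
  90 → stock rod 3  [load 260/270]
  80 → stock rod 2  [load 270/270]
  80 → stock rod 4  [load 230/270]
  50 → stock rod 1  [load 250/270]
  30 → stock rod 4  [load 260/270]
  30 → stock rod 5 (new)  [load 30/270]
5 stock rods opened.

5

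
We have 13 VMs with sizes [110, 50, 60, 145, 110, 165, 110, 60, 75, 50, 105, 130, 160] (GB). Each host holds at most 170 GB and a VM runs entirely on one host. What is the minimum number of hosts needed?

Total = 165 + 160 + 145 + 130 + 110 + 110 + 110 + 105 + 75 + 60 + 60 + 50 + 50 = 1330 GB.
Lower bound: ⌈1330/170⌉ = 8 hosts.
A packing using 9 hosts:
  host 1: 165 = 165
  host 2: 160 = 160
  host 3: 145 = 145
  host 4: 130 = 130
  host 5: 110 + 60 = 170
  host 6: 110 + 60 = 170
  host 7: 110 + 50 = 160
  host 8: 105 + 50 = 155
  host 9: 75 = 75
No arrangement into 8 hosts stays within capacity, so 9 is optimal.

9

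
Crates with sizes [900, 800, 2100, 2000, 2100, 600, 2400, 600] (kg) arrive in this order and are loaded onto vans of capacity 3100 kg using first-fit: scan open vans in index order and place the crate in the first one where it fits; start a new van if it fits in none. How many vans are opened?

5

  900 → van 1 (new)  [load 900/3100]
  800 → van 1  [load 1700/3100]
  2100 → van 2 (new)  [load 2100/3100]
  2000 → van 3 (new)  [load 2000/3100]
  2100 → van 4 (new)  [load 2100/3100]
  600 → van 1  [load 2300/3100]
  2400 → van 5 (new)  [load 2400/3100]
  600 → van 1  [load 2900/3100]
5 vans opened.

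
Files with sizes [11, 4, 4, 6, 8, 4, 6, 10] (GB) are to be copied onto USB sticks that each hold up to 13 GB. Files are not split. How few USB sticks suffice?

Total = 11 + 10 + 8 + 6 + 6 + 4 + 4 + 4 = 53 GB.
Lower bound: ⌈53/13⌉ = 5 USB sticks.
A packing using 5 USB sticks:
  USB stick 1: 11 = 11
  USB stick 2: 10 = 10
  USB stick 3: 8 + 4 = 12
  USB stick 4: 6 + 6 = 12
  USB stick 5: 4 + 4 = 8
This matches the lower bound, so 5 is optimal.

5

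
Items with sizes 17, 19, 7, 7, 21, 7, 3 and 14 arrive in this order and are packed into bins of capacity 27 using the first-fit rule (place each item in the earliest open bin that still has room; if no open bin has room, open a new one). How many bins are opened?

4

  17 → bin 1 (new)  [load 17/27]
  19 → bin 2 (new)  [load 19/27]
  7 → bin 1  [load 24/27]
  7 → bin 2  [load 26/27]
  21 → bin 3 (new)  [load 21/27]
  7 → bin 4 (new)  [load 7/27]
  3 → bin 1  [load 27/27]
  14 → bin 4  [load 21/27]
4 bins opened.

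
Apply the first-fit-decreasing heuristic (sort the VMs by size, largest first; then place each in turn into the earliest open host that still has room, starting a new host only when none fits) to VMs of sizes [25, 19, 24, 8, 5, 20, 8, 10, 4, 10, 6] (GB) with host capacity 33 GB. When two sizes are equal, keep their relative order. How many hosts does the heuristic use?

5

Sorted descending: 25, 24, 20, 19, 10, 10, 8, 8, 6, 5, 4.
  25 → host 1 (new)  [load 25/33]
  24 → host 2 (new)  [load 24/33]
  20 → host 3 (new)  [load 20/33]
  19 → host 4 (new)  [load 19/33]
  10 → host 3  [load 30/33]
  10 → host 4  [load 29/33]
  8 → host 1  [load 33/33]
  8 → host 2  [load 32/33]
  6 → host 5 (new)  [load 6/33]
  5 → host 5  [load 11/33]
  4 → host 4  [load 33/33]
5 hosts opened.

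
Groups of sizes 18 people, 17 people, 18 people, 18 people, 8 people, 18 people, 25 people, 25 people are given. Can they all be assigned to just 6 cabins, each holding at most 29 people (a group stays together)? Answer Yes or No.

No

Total = 147 people; ⌈147/29⌉ = 6.
7 groups each exceed half the capacity and cannot share a cabin, forcing at least 7 cabins.
At least 7 cabins are required, but only 6 are allowed.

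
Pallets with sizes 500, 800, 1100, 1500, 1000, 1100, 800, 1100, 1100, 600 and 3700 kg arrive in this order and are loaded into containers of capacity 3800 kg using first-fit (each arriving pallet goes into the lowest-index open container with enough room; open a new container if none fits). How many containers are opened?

4

  500 → container 1 (new)  [load 500/3800]
  800 → container 1  [load 1300/3800]
  1100 → container 1  [load 2400/3800]
  1500 → container 2 (new)  [load 1500/3800]
  1000 → container 1  [load 3400/3800]
  1100 → container 2  [load 2600/3800]
  800 → container 2  [load 3400/3800]
  1100 → container 3 (new)  [load 1100/3800]
  1100 → container 3  [load 2200/3800]
  600 → container 3  [load 2800/3800]
  3700 → container 4 (new)  [load 3700/3800]
4 containers opened.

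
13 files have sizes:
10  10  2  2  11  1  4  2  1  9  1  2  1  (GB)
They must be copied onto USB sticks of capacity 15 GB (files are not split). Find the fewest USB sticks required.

4

Total = 11 + 10 + 10 + 9 + 4 + 2 + 2 + 2 + 2 + 1 + 1 + 1 + 1 = 56 GB.
Lower bound: ⌈56/15⌉ = 4 USB sticks.
A packing using 4 USB sticks:
  USB stick 1: 11 + 4 = 15
  USB stick 2: 10 + 2 + 2 + 1 = 15
  USB stick 3: 10 + 2 + 2 + 1 = 15
  USB stick 4: 9 + 1 + 1 = 11
This matches the lower bound, so 4 is optimal.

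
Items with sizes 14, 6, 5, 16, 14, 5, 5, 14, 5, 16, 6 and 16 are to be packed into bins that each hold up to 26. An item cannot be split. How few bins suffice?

Total = 16 + 16 + 16 + 14 + 14 + 14 + 6 + 6 + 5 + 5 + 5 + 5 = 122.
Lower bound: ⌈122/26⌉ = 5 bins.
Also, 6 items each exceed 13, and no two of those can share a bin, so at least 6 bins are needed.
A packing using 6 bins:
  bin 1: 16 + 6 = 22
  bin 2: 16 + 6 = 22
  bin 3: 16 + 5 + 5 = 26
  bin 4: 14 + 5 + 5 = 24
  bin 5: 14 = 14
  bin 6: 14 = 14
This matches the lower bound, so 6 is optimal.

6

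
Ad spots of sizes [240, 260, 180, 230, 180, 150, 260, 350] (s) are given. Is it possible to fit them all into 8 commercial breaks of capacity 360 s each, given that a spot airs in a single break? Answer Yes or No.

A valid assignment using 7 commercial breaks:
  break 1: 350 = 350
  break 2: 260 = 260
  break 3: 260 = 260
  break 4: 240 = 240
  break 5: 230 = 230
  break 6: 180 + 180 = 360
  break 7: 150 = 150
That uses only 7 ≤ 8, so 8 commercial breaks are enough.

Yes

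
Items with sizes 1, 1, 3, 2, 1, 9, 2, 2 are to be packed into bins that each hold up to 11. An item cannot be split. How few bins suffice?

2

Total = 9 + 3 + 2 + 2 + 2 + 1 + 1 + 1 = 21.
Lower bound: ⌈21/11⌉ = 2 bins.
A packing using 2 bins:
  bin 1: 9 + 2 = 11
  bin 2: 3 + 2 + 2 + 1 + 1 + 1 = 10
This matches the lower bound, so 2 is optimal.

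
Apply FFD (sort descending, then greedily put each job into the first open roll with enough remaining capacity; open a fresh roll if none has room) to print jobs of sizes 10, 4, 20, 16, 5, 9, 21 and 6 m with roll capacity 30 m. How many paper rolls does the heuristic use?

Sorted descending: 21, 20, 16, 10, 9, 6, 5, 4.
  21 → roll 1 (new)  [load 21/30]
  20 → roll 2 (new)  [load 20/30]
  16 → roll 3 (new)  [load 16/30]
  10 → roll 2  [load 30/30]
  9 → roll 1  [load 30/30]
  6 → roll 3  [load 22/30]
  5 → roll 3  [load 27/30]
  4 → roll 4 (new)  [load 4/30]
4 paper rolls opened.

4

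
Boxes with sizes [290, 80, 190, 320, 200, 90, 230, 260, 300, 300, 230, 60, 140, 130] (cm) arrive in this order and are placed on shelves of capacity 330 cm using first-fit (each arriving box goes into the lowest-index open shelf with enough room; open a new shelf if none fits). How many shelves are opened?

10

  290 → shelf 1 (new)  [load 290/330]
  80 → shelf 2 (new)  [load 80/330]
  190 → shelf 2  [load 270/330]
  320 → shelf 3 (new)  [load 320/330]
  200 → shelf 4 (new)  [load 200/330]
  90 → shelf 4  [load 290/330]
  230 → shelf 5 (new)  [load 230/330]
  260 → shelf 6 (new)  [load 260/330]
  300 → shelf 7 (new)  [load 300/330]
  300 → shelf 8 (new)  [load 300/330]
  230 → shelf 9 (new)  [load 230/330]
  60 → shelf 2  [load 330/330]
  140 → shelf 10 (new)  [load 140/330]
  130 → shelf 10  [load 270/330]
10 shelves opened.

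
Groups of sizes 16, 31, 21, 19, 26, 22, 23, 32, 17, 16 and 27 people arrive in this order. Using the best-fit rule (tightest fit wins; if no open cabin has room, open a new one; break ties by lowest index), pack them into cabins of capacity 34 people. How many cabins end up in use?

  16 → cabin 1 (new)  [load 16/34]
  31 → cabin 2 (new)  [load 31/34]
  21 → cabin 3 (new)  [load 21/34]
  19 → cabin 4 (new)  [load 19/34]
  26 → cabin 5 (new)  [load 26/34]
  22 → cabin 6 (new)  [load 22/34]
  23 → cabin 7 (new)  [load 23/34]
  32 → cabin 8 (new)  [load 32/34]
  17 → cabin 1  [load 33/34]
  16 → cabin 9 (new)  [load 16/34]
  27 → cabin 10 (new)  [load 27/34]
10 cabins opened.

10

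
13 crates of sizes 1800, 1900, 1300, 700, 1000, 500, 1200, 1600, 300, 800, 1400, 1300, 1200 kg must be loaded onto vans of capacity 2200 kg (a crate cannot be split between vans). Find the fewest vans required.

Total = 1900 + 1800 + 1600 + 1400 + 1300 + 1300 + 1200 + 1200 + 1000 + 800 + 700 + 500 + 300 = 15000 kg.
Lower bound: ⌈15000/2200⌉ = 7 vans.
Also, 8 crates each exceed 1100 kg, and no two of those can share a van, so at least 8 vans are needed.
A packing using 8 vans:
  van 1: 1900 + 300 = 2200
  van 2: 1800 = 1800
  van 3: 1600 + 500 = 2100
  van 4: 1400 + 800 = 2200
  van 5: 1300 + 700 = 2000
  van 6: 1300 = 1300
  van 7: 1200 + 1000 = 2200
  van 8: 1200 = 1200
This matches the lower bound, so 8 is optimal.

8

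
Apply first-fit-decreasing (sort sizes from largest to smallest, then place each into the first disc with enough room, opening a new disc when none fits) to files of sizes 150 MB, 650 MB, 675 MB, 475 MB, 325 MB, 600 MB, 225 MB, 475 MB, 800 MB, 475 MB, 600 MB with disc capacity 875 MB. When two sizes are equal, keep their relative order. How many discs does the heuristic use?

Sorted descending: 800, 675, 650, 600, 600, 475, 475, 475, 325, 225, 150.
  800 → disc 1 (new)  [load 800/875]
  675 → disc 2 (new)  [load 675/875]
  650 → disc 3 (new)  [load 650/875]
  600 → disc 4 (new)  [load 600/875]
  600 → disc 5 (new)  [load 600/875]
  475 → disc 6 (new)  [load 475/875]
  475 → disc 7 (new)  [load 475/875]
  475 → disc 8 (new)  [load 475/875]
  325 → disc 6  [load 800/875]
  225 → disc 3  [load 875/875]
  150 → disc 2  [load 825/875]
8 discs opened.

8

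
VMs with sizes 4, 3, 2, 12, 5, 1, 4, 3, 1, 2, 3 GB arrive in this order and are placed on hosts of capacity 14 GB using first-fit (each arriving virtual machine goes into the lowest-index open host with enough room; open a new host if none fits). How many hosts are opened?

  4 → host 1 (new)  [load 4/14]
  3 → host 1  [load 7/14]
  2 → host 1  [load 9/14]
  12 → host 2 (new)  [load 12/14]
  5 → host 1  [load 14/14]
  1 → host 2  [load 13/14]
  4 → host 3 (new)  [load 4/14]
  3 → host 3  [load 7/14]
  1 → host 2  [load 14/14]
  2 → host 3  [load 9/14]
  3 → host 3  [load 12/14]
3 hosts opened.

3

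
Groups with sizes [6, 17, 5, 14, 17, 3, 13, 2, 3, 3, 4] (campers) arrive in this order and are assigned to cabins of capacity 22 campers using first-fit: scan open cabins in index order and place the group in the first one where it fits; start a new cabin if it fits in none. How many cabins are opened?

5

  6 → cabin 1 (new)  [load 6/22]
  17 → cabin 2 (new)  [load 17/22]
  5 → cabin 1  [load 11/22]
  14 → cabin 3 (new)  [load 14/22]
  17 → cabin 4 (new)  [load 17/22]
  3 → cabin 1  [load 14/22]
  13 → cabin 5 (new)  [load 13/22]
  2 → cabin 1  [load 16/22]
  3 → cabin 1  [load 19/22]
  3 → cabin 1  [load 22/22]
  4 → cabin 2  [load 21/22]
5 cabins opened.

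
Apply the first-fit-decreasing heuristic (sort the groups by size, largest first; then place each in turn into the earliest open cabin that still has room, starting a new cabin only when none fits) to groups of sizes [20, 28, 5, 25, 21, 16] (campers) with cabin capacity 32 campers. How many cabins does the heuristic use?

Sorted descending: 28, 25, 21, 20, 16, 5.
  28 → cabin 1 (new)  [load 28/32]
  25 → cabin 2 (new)  [load 25/32]
  21 → cabin 3 (new)  [load 21/32]
  20 → cabin 4 (new)  [load 20/32]
  16 → cabin 5 (new)  [load 16/32]
  5 → cabin 2  [load 30/32]
5 cabins opened.

5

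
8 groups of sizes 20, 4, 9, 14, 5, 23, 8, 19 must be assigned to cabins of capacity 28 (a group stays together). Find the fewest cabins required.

4

Total = 23 + 20 + 19 + 14 + 9 + 8 + 5 + 4 = 102.
Lower bound: ⌈102/28⌉ = 4 cabins.
A packing using 4 cabins:
  cabin 1: 23 + 5 = 28
  cabin 2: 20 + 8 = 28
  cabin 3: 19 + 9 = 28
  cabin 4: 14 + 4 = 18
This matches the lower bound, so 4 is optimal.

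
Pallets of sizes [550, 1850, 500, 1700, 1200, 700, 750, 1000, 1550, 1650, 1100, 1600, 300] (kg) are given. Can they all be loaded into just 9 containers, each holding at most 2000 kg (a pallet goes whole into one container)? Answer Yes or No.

A valid assignment using 9 containers:
  container 1: 1850 = 1850
  container 2: 1700 + 300 = 2000
  container 3: 1650 = 1650
  container 4: 1600 = 1600
  container 5: 1550 = 1550
  container 6: 1200 + 750 = 1950
  container 7: 1100 + 700 = 1800
  container 8: 1000 + 550 = 1550
  container 9: 500 = 500
Every load is within 2000 kg, so 9 containers suffice.

Yes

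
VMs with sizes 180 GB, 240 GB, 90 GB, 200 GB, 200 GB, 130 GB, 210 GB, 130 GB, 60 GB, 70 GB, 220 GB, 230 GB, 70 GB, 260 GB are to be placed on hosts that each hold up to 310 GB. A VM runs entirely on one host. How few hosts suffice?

9

Total = 260 + 240 + 230 + 220 + 210 + 200 + 200 + 180 + 130 + 130 + 90 + 70 + 70 + 60 = 2290 GB.
Lower bound: ⌈2290/310⌉ = 8 hosts.
A packing using 9 hosts:
  host 1: 260 = 260
  host 2: 240 + 70 = 310
  host 3: 230 + 70 = 300
  host 4: 220 + 90 = 310
  host 5: 210 + 60 = 270
  host 6: 200 = 200
  host 7: 200 = 200
  host 8: 180 + 130 = 310
  host 9: 130 = 130
No arrangement into 8 hosts stays within capacity, so 9 is optimal.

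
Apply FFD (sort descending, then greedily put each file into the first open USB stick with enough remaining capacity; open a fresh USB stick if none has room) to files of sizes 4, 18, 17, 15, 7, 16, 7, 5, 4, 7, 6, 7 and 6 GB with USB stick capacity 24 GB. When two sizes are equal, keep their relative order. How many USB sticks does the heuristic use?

6

Sorted descending: 18, 17, 16, 15, 7, 7, 7, 7, 6, 6, 5, 4, 4.
  18 → USB stick 1 (new)  [load 18/24]
  17 → USB stick 2 (new)  [load 17/24]
  16 → USB stick 3 (new)  [load 16/24]
  15 → USB stick 4 (new)  [load 15/24]
  7 → USB stick 2  [load 24/24]
  7 → USB stick 3  [load 23/24]
  7 → USB stick 4  [load 22/24]
  7 → USB stick 5 (new)  [load 7/24]
  6 → USB stick 1  [load 24/24]
  6 → USB stick 5  [load 13/24]
  5 → USB stick 5  [load 18/24]
  4 → USB stick 5  [load 22/24]
  4 → USB stick 6 (new)  [load 4/24]
6 USB sticks opened.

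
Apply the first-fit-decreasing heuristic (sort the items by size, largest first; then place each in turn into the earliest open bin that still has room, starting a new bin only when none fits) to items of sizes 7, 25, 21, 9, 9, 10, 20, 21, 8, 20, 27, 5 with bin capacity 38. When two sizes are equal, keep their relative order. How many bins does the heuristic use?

Sorted descending: 27, 25, 21, 21, 20, 20, 10, 9, 9, 8, 7, 5.
  27 → bin 1 (new)  [load 27/38]
  25 → bin 2 (new)  [load 25/38]
  21 → bin 3 (new)  [load 21/38]
  21 → bin 4 (new)  [load 21/38]
  20 → bin 5 (new)  [load 20/38]
  20 → bin 6 (new)  [load 20/38]
  10 → bin 1  [load 37/38]
  9 → bin 2  [load 34/38]
  9 → bin 3  [load 30/38]
  8 → bin 3  [load 38/38]
  7 → bin 4  [load 28/38]
  5 → bin 4  [load 33/38]
6 bins opened.

6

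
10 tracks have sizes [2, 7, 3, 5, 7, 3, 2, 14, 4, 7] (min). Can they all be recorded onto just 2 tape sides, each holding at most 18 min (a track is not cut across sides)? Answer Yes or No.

Total = 54 min; ⌈54/18⌉ = 3.
At least 3 tape sides are required, but only 2 are allowed.

No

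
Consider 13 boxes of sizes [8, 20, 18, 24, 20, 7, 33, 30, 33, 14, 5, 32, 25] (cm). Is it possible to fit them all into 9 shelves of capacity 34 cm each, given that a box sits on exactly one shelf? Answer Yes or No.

Yes

A valid assignment using 9 shelves:
  shelf 1: 33 = 33
  shelf 2: 33 = 33
  shelf 3: 32 = 32
  shelf 4: 30 = 30
  shelf 5: 25 + 8 = 33
  shelf 6: 24 + 7 = 31
  shelf 7: 20 + 14 = 34
  shelf 8: 20 + 5 = 25
  shelf 9: 18 = 18
Every load is within 34 cm, so 9 shelves suffice.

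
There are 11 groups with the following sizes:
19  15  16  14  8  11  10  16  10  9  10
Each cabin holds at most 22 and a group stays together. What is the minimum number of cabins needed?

8

Total = 19 + 16 + 16 + 15 + 14 + 11 + 10 + 10 + 10 + 9 + 8 = 138.
Lower bound: ⌈138/22⌉ = 7 cabins.
A packing using 8 cabins:
  cabin 1: 19 = 19
  cabin 2: 16 = 16
  cabin 3: 16 = 16
  cabin 4: 15 = 15
  cabin 5: 14 + 8 = 22
  cabin 6: 11 + 10 = 21
  cabin 7: 10 + 10 = 20
  cabin 8: 9 = 9
No arrangement into 7 cabins stays within capacity, so 8 is optimal.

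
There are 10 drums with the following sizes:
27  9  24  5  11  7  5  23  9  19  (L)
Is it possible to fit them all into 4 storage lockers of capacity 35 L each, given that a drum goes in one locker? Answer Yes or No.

Total = 139 L; ⌈139/35⌉ = 4.
The bound of 4 does not rule out 4, but exhaustive search shows no assignment into 4 storage lockers of capacity 35 L exists — the minimum is 5.

No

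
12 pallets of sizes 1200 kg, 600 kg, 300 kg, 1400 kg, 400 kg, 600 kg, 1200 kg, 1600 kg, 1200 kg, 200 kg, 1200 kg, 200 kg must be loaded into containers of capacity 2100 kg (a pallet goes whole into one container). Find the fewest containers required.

6

Total = 1600 + 1400 + 1200 + 1200 + 1200 + 1200 + 600 + 600 + 400 + 300 + 200 + 200 = 10100 kg.
Lower bound: ⌈10100/2100⌉ = 5 containers.
Also, 6 pallets each exceed 1050 kg, and no two of those can share a container, so at least 6 containers are needed.
A packing using 6 containers:
  container 1: 1600 + 400 = 2000
  container 2: 1400 + 600 = 2000
  container 3: 1200 + 600 + 300 = 2100
  container 4: 1200 + 200 + 200 = 1600
  container 5: 1200 = 1200
  container 6: 1200 = 1200
This matches the lower bound, so 6 is optimal.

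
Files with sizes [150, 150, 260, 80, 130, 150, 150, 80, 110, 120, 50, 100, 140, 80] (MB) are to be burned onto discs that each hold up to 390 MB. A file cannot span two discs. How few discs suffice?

Total = 260 + 150 + 150 + 150 + 150 + 140 + 130 + 120 + 110 + 100 + 80 + 80 + 80 + 50 = 1750 MB.
Lower bound: ⌈1750/390⌉ = 5 discs.
A packing using 5 discs:
  disc 1: 260 + 130 = 390
  disc 2: 150 + 150 + 80 = 380
  disc 3: 150 + 150 + 80 = 380
  disc 4: 140 + 120 + 110 = 370
  disc 5: 100 + 80 + 50 = 230
This matches the lower bound, so 5 is optimal.

5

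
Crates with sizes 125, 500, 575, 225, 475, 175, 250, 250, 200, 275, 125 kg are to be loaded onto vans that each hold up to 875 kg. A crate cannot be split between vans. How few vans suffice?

Total = 575 + 500 + 475 + 275 + 250 + 250 + 225 + 200 + 175 + 125 + 125 = 3175 kg.
Lower bound: ⌈3175/875⌉ = 4 vans.
A packing using 4 vans:
  van 1: 575 + 275 = 850
  van 2: 500 + 250 + 125 = 875
  van 3: 475 + 250 + 125 = 850
  van 4: 225 + 200 + 175 = 600
This matches the lower bound, so 4 is optimal.

4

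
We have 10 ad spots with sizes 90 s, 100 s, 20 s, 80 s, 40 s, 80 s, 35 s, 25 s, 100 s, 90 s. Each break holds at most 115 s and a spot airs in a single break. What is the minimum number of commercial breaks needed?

Total = 100 + 100 + 90 + 90 + 80 + 80 + 40 + 35 + 25 + 20 = 660 s.
Lower bound: ⌈660/115⌉ = 6 commercial breaks.
A packing using 7 commercial breaks:
  break 1: 100 = 100
  break 2: 100 = 100
  break 3: 90 + 25 = 115
  break 4: 90 + 20 = 110
  break 5: 80 + 35 = 115
  break 6: 80 = 80
  break 7: 40 = 40
No arrangement into 6 commercial breaks stays within capacity, so 7 is optimal.

7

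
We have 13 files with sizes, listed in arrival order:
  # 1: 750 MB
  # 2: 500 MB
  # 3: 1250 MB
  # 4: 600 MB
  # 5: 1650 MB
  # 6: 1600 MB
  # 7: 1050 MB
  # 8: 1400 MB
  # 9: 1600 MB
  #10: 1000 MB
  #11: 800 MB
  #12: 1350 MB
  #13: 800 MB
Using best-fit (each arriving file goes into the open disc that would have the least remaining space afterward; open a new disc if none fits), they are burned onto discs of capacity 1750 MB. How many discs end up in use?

  750 → disc 1 (new)  [load 750/1750]
  500 → disc 1  [load 1250/1750]
  1250 → disc 2 (new)  [load 1250/1750]
  600 → disc 3 (new)  [load 600/1750]
  1650 → disc 4 (new)  [load 1650/1750]
  1600 → disc 5 (new)  [load 1600/1750]
  1050 → disc 3  [load 1650/1750]
  1400 → disc 6 (new)  [load 1400/1750]
  1600 → disc 7 (new)  [load 1600/1750]
  1000 → disc 8 (new)  [load 1000/1750]
  800 → disc 9 (new)  [load 800/1750]
  1350 → disc 10 (new)  [load 1350/1750]
  800 → disc 9  [load 1600/1750]
10 discs opened.

10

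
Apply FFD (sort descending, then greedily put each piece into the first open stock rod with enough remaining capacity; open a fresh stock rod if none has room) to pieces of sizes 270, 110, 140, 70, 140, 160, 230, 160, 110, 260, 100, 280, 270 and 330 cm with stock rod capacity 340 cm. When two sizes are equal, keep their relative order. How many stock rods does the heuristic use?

9

Sorted descending: 330, 280, 270, 270, 260, 230, 160, 160, 140, 140, 110, 110, 100, 70.
  330 → stock rod 1 (new)  [load 330/340]
  280 → stock rod 2 (new)  [load 280/340]
  270 → stock rod 3 (new)  [load 270/340]
  270 → stock rod 4 (new)  [load 270/340]
  260 → stock rod 5 (new)  [load 260/340]
  230 → stock rod 6 (new)  [load 230/340]
  160 → stock rod 7 (new)  [load 160/340]
  160 → stock rod 7  [load 320/340]
  140 → stock rod 8 (new)  [load 140/340]
  140 → stock rod 8  [load 280/340]
  110 → stock rod 6  [load 340/340]
  110 → stock rod 9 (new)  [load 110/340]
  100 → stock rod 9  [load 210/340]
  70 → stock rod 3  [load 340/340]
9 stock rods opened.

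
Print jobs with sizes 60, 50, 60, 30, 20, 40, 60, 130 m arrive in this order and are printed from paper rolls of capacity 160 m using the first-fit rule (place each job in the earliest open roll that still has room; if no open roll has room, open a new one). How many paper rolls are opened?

  60 → roll 1 (new)  [load 60/160]
  50 → roll 1  [load 110/160]
  60 → roll 2 (new)  [load 60/160]
  30 → roll 1  [load 140/160]
  20 → roll 1  [load 160/160]
  40 → roll 2  [load 100/160]
  60 → roll 2  [load 160/160]
  130 → roll 3 (new)  [load 130/160]
3 paper rolls opened.

3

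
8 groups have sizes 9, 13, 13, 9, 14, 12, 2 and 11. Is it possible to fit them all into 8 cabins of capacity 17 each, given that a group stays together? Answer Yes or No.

Yes

A valid assignment using 7 cabins:
  cabin 1: 14 + 2 = 16
  cabin 2: 13 = 13
  cabin 3: 13 = 13
  cabin 4: 12 = 12
  cabin 5: 11 = 11
  cabin 6: 9 = 9
  cabin 7: 9 = 9
That uses only 7 ≤ 8, so 8 cabins are enough.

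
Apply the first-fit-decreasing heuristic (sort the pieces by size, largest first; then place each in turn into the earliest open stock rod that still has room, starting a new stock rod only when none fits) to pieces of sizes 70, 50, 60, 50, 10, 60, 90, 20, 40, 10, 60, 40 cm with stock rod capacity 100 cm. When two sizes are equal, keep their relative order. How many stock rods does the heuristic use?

Sorted descending: 90, 70, 60, 60, 60, 50, 50, 40, 40, 20, 10, 10.
  90 → stock rod 1 (new)  [load 90/100]
  70 → stock rod 2 (new)  [load 70/100]
  60 → stock rod 3 (new)  [load 60/100]
  60 → stock rod 4 (new)  [load 60/100]
  60 → stock rod 5 (new)  [load 60/100]
  50 → stock rod 6 (new)  [load 50/100]
  50 → stock rod 6  [load 100/100]
  40 → stock rod 3  [load 100/100]
  40 → stock rod 4  [load 100/100]
  20 → stock rod 2  [load 90/100]
  10 → stock rod 1  [load 100/100]
  10 → stock rod 2  [load 100/100]
6 stock rods opened.

6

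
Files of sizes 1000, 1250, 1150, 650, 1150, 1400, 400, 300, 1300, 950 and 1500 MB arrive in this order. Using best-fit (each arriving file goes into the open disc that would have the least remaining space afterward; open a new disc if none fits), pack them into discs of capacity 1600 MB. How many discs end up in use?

8

  1000 → disc 1 (new)  [load 1000/1600]
  1250 → disc 2 (new)  [load 1250/1600]
  1150 → disc 3 (new)  [load 1150/1600]
  650 → disc 4 (new)  [load 650/1600]
  1150 → disc 5 (new)  [load 1150/1600]
  1400 → disc 6 (new)  [load 1400/1600]
  400 → disc 3  [load 1550/1600]
  300 → disc 2  [load 1550/1600]
  1300 → disc 7 (new)  [load 1300/1600]
  950 → disc 4  [load 1600/1600]
  1500 → disc 8 (new)  [load 1500/1600]
8 discs opened.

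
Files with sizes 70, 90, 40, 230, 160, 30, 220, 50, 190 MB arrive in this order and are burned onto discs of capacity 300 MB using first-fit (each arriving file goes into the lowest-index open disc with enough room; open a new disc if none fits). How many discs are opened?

  70 → disc 1 (new)  [load 70/300]
  90 → disc 1  [load 160/300]
  40 → disc 1  [load 200/300]
  230 → disc 2 (new)  [load 230/300]
  160 → disc 3 (new)  [load 160/300]
  30 → disc 1  [load 230/300]
  220 → disc 4 (new)  [load 220/300]
  50 → disc 1  [load 280/300]
  190 → disc 5 (new)  [load 190/300]
5 discs opened.

5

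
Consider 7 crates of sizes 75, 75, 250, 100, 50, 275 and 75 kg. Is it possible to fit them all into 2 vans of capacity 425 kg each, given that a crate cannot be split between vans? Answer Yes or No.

Total = 900 kg; ⌈900/425⌉ = 3.
At least 3 vans are required, but only 2 are allowed.

No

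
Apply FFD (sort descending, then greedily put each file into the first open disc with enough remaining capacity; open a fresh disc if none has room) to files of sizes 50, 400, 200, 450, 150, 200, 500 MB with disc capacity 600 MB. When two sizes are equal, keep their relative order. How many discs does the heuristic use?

Sorted descending: 500, 450, 400, 200, 200, 150, 50.
  500 → disc 1 (new)  [load 500/600]
  450 → disc 2 (new)  [load 450/600]
  400 → disc 3 (new)  [load 400/600]
  200 → disc 3  [load 600/600]
  200 → disc 4 (new)  [load 200/600]
  150 → disc 2  [load 600/600]
  50 → disc 1  [load 550/600]
4 discs opened.

4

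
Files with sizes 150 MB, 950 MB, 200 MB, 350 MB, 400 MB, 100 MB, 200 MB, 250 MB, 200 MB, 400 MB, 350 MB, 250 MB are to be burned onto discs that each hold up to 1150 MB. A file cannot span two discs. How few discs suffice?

Total = 950 + 400 + 400 + 350 + 350 + 250 + 250 + 200 + 200 + 200 + 150 + 100 = 3800 MB.
Lower bound: ⌈3800/1150⌉ = 4 discs.
A packing using 4 discs:
  disc 1: 950 + 200 = 1150
  disc 2: 400 + 400 + 350 = 1150
  disc 3: 350 + 250 + 250 + 200 + 100 = 1150
  disc 4: 200 + 150 = 350
This matches the lower bound, so 4 is optimal.

4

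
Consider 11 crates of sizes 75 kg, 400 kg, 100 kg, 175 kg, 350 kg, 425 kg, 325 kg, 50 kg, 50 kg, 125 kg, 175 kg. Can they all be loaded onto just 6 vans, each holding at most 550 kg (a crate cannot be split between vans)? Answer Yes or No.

A valid assignment using 5 vans:
  van 1: 425 + 125 = 550
  van 2: 400 + 100 + 50 = 550
  van 3: 350 + 175 = 525
  van 4: 325 + 175 + 50 = 550
  van 5: 75 = 75
That uses only 5 ≤ 6, so 6 vans are enough.

Yes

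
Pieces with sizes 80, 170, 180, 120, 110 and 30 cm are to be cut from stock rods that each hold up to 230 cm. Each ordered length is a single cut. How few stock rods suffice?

4

Total = 180 + 170 + 120 + 110 + 80 + 30 = 690 cm.
Lower bound: ⌈690/230⌉ = 3 stock rods.
A packing using 4 stock rods:
  stock rod 1: 180 + 30 = 210
  stock rod 2: 170 = 170
  stock rod 3: 120 + 110 = 230
  stock rod 4: 80 = 80
No arrangement into 3 stock rods stays within capacity, so 4 is optimal.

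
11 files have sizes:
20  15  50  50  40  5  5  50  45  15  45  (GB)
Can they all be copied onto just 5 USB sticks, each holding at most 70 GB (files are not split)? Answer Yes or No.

Total = 340 GB; ⌈340/70⌉ = 5.
6 files each exceed half the capacity and cannot share a USB stick, forcing at least 6 USB sticks.
At least 6 USB sticks are required, but only 5 are allowed.

No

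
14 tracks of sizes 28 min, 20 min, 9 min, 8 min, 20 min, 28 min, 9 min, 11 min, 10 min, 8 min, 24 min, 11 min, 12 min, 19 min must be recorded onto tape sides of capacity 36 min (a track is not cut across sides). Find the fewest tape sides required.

7

Total = 28 + 28 + 24 + 20 + 20 + 19 + 12 + 11 + 11 + 10 + 9 + 9 + 8 + 8 = 217 min.
Lower bound: ⌈217/36⌉ = 7 tape sides.
A packing using 7 tape sides:
  side 1: 28 + 8 = 36
  side 2: 28 + 8 = 36
  side 3: 24 + 12 = 36
  side 4: 20 + 11 = 31
  side 5: 20 + 11 = 31
  side 6: 19 + 10 = 29
  side 7: 9 + 9 = 18
This matches the lower bound, so 7 is optimal.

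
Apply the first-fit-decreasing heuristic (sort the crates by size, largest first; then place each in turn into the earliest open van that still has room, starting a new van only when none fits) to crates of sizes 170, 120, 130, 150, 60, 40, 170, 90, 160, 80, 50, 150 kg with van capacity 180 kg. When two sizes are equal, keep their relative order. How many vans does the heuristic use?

9

Sorted descending: 170, 170, 160, 150, 150, 130, 120, 90, 80, 60, 50, 40.
  170 → van 1 (new)  [load 170/180]
  170 → van 2 (new)  [load 170/180]
  160 → van 3 (new)  [load 160/180]
  150 → van 4 (new)  [load 150/180]
  150 → van 5 (new)  [load 150/180]
  130 → van 6 (new)  [load 130/180]
  120 → van 7 (new)  [load 120/180]
  90 → van 8 (new)  [load 90/180]
  80 → van 8  [load 170/180]
  60 → van 7  [load 180/180]
  50 → van 6  [load 180/180]
  40 → van 9 (new)  [load 40/180]
9 vans opened.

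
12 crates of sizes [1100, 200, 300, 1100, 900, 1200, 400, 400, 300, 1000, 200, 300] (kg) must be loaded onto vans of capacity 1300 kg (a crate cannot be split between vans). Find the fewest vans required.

6

Total = 1200 + 1100 + 1100 + 1000 + 900 + 400 + 400 + 300 + 300 + 300 + 200 + 200 = 7400 kg.
Lower bound: ⌈7400/1300⌉ = 6 vans.
A packing using 6 vans:
  van 1: 1200 = 1200
  van 2: 1100 + 200 = 1300
  van 3: 1100 + 200 = 1300
  van 4: 1000 + 300 = 1300
  van 5: 900 + 400 = 1300
  van 6: 400 + 300 + 300 = 1000
This matches the lower bound, so 6 is optimal.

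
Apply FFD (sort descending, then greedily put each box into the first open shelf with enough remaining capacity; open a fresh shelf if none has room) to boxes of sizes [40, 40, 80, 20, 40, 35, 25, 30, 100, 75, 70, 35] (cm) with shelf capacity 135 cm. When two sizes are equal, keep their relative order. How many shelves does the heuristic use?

Sorted descending: 100, 80, 75, 70, 40, 40, 40, 35, 35, 30, 25, 20.
  100 → shelf 1 (new)  [load 100/135]
  80 → shelf 2 (new)  [load 80/135]
  75 → shelf 3 (new)  [load 75/135]
  70 → shelf 4 (new)  [load 70/135]
  40 → shelf 2  [load 120/135]
  40 → shelf 3  [load 115/135]
  40 → shelf 4  [load 110/135]
  35 → shelf 1  [load 135/135]
  35 → shelf 5 (new)  [load 35/135]
  30 → shelf 5  [load 65/135]
  25 → shelf 4  [load 135/135]
  20 → shelf 3  [load 135/135]
5 shelves opened.

5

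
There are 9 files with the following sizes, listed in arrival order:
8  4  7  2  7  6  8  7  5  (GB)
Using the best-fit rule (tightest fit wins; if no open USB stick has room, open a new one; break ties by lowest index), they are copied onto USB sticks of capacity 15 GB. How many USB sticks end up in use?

4

  8 → USB stick 1 (new)  [load 8/15]
  4 → USB stick 1  [load 12/15]
  7 → USB stick 2 (new)  [load 7/15]
  2 → USB stick 1  [load 14/15]
  7 → USB stick 2  [load 14/15]
  6 → USB stick 3 (new)  [load 6/15]
  8 → USB stick 3  [load 14/15]
  7 → USB stick 4 (new)  [load 7/15]
  5 → USB stick 4  [load 12/15]
4 USB sticks opened.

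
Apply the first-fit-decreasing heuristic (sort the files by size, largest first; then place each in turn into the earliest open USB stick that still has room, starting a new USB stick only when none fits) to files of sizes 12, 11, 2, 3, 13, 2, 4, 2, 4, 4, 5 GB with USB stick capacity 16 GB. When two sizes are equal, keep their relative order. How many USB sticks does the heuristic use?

4

Sorted descending: 13, 12, 11, 5, 4, 4, 4, 3, 2, 2, 2.
  13 → USB stick 1 (new)  [load 13/16]
  12 → USB stick 2 (new)  [load 12/16]
  11 → USB stick 3 (new)  [load 11/16]
  5 → USB stick 3  [load 16/16]
  4 → USB stick 2  [load 16/16]
  4 → USB stick 4 (new)  [load 4/16]
  4 → USB stick 4  [load 8/16]
  3 → USB stick 1  [load 16/16]
  2 → USB stick 4  [load 10/16]
  2 → USB stick 4  [load 12/16]
  2 → USB stick 4  [load 14/16]
4 USB sticks opened.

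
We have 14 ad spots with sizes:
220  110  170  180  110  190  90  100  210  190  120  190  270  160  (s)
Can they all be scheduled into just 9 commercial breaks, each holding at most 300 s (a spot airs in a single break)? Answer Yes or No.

A valid assignment using 9 commercial breaks:
  break 1: 270 = 270
  break 2: 220 = 220
  break 3: 210 + 90 = 300
  break 4: 190 + 110 = 300
  break 5: 190 + 110 = 300
  break 6: 190 + 100 = 290
  break 7: 180 + 120 = 300
  break 8: 170 = 170
  break 9: 160 = 160
Every load is within 300 s, so 9 commercial breaks suffice.

Yes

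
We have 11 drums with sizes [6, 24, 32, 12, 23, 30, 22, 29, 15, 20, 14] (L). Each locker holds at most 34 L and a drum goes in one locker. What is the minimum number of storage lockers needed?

Total = 32 + 30 + 29 + 24 + 23 + 22 + 20 + 15 + 14 + 12 + 6 = 227 L.
Lower bound: ⌈227/34⌉ = 7 storage lockers.
A packing using 8 storage lockers:
  locker 1: 32 = 32
  locker 2: 30 = 30
  locker 3: 29 = 29
  locker 4: 24 + 6 = 30
  locker 5: 23 = 23
  locker 6: 22 + 12 = 34
  locker 7: 20 + 14 = 34
  locker 8: 15 = 15
No arrangement into 7 storage lockers stays within capacity, so 8 is optimal.

8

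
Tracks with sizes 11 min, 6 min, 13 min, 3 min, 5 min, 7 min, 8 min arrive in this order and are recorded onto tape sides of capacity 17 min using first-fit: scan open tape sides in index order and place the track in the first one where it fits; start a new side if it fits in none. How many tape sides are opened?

  11 → side 1 (new)  [load 11/17]
  6 → side 1  [load 17/17]
  13 → side 2 (new)  [load 13/17]
  3 → side 2  [load 16/17]
  5 → side 3 (new)  [load 5/17]
  7 → side 3  [load 12/17]
  8 → side 4 (new)  [load 8/17]
4 tape sides opened.

4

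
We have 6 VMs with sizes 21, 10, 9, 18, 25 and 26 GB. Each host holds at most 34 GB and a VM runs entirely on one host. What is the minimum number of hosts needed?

4

Total = 26 + 25 + 21 + 18 + 10 + 9 = 109 GB.
Lower bound: ⌈109/34⌉ = 4 hosts.
A packing using 4 hosts:
  host 1: 26 = 26
  host 2: 25 + 9 = 34
  host 3: 21 + 10 = 31
  host 4: 18 = 18
This matches the lower bound, so 4 is optimal.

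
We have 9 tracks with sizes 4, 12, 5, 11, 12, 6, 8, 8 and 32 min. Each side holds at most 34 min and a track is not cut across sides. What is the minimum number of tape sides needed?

Total = 32 + 12 + 12 + 11 + 8 + 8 + 6 + 5 + 4 = 98 min.
Lower bound: ⌈98/34⌉ = 3 tape sides.
A packing using 3 tape sides:
  side 1: 32 = 32
  side 2: 12 + 12 + 8 = 32
  side 3: 11 + 8 + 6 + 5 + 4 = 34
This matches the lower bound, so 3 is optimal.

3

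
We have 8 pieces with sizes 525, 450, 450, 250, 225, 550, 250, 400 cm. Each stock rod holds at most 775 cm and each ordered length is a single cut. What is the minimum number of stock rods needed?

5

Total = 550 + 525 + 450 + 450 + 400 + 250 + 250 + 225 = 3100 cm.
Lower bound: ⌈3100/775⌉ = 4 stock rods.
Also, 5 pieces each exceed 775/2 cm, and no two of those can share a stock rod, so at least 5 stock rods are needed.
A packing using 5 stock rods:
  stock rod 1: 550 + 225 = 775
  stock rod 2: 525 + 250 = 775
  stock rod 3: 450 + 250 = 700
  stock rod 4: 450 = 450
  stock rod 5: 400 = 400
This matches the lower bound, so 5 is optimal.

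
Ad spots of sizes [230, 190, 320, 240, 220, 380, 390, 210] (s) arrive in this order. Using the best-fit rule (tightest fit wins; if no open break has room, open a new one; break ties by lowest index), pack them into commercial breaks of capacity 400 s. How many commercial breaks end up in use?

  230 → break 1 (new)  [load 230/400]
  190 → break 2 (new)  [load 190/400]
  320 → break 3 (new)  [load 320/400]
  240 → break 4 (new)  [load 240/400]
  220 → break 5 (new)  [load 220/400]
  380 → break 6 (new)  [load 380/400]
  390 → break 7 (new)  [load 390/400]
  210 → break 2  [load 400/400]
7 commercial breaks opened.

7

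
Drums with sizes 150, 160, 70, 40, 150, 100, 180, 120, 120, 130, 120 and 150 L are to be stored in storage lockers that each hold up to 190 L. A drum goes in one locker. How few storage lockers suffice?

10

Total = 180 + 160 + 150 + 150 + 150 + 130 + 120 + 120 + 120 + 100 + 70 + 40 = 1490 L.
Lower bound: ⌈1490/190⌉ = 8 storage lockers.
Also, 10 drums each exceed 95 L, and no two of those can share a locker, so at least 10 storage lockers are needed.
A packing using 10 storage lockers:
  locker 1: 180 = 180
  locker 2: 160 = 160
  locker 3: 150 + 40 = 190
  locker 4: 150 = 150
  locker 5: 150 = 150
  locker 6: 130 = 130
  locker 7: 120 + 70 = 190
  locker 8: 120 = 120
  locker 9: 120 = 120
  locker 10: 100 = 100
This matches the lower bound, so 10 is optimal.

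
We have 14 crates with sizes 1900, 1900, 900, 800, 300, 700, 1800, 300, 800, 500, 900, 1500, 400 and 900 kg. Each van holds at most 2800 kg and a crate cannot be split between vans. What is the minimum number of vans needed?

Total = 1900 + 1900 + 1800 + 1500 + 900 + 900 + 900 + 800 + 800 + 700 + 500 + 400 + 300 + 300 = 13600 kg.
Lower bound: ⌈13600/2800⌉ = 5 vans.
A packing using 5 vans:
  van 1: 1900 + 900 = 2800
  van 2: 1900 + 900 = 2800
  van 3: 1800 + 900 = 2700
  van 4: 1500 + 800 + 500 = 2800
  van 5: 800 + 700 + 400 + 300 + 300 = 2500
This matches the lower bound, so 5 is optimal.

5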